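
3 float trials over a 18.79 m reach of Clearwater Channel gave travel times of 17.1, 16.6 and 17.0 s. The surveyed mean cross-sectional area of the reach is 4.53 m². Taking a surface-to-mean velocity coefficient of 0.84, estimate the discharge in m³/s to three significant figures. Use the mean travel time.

t̄ = (17.1 + 16.6 + 17.0) / 3 = 16.9 s
v_surface = L / t̄ = 18.79 / 16.9 = 1.112 m/s
v_mean = 0.84 × 1.112 = 0.9339 m/s
Q = A × v_mean = 4.53 × 0.9339 = 4.231 m³/s

4.23 m³/s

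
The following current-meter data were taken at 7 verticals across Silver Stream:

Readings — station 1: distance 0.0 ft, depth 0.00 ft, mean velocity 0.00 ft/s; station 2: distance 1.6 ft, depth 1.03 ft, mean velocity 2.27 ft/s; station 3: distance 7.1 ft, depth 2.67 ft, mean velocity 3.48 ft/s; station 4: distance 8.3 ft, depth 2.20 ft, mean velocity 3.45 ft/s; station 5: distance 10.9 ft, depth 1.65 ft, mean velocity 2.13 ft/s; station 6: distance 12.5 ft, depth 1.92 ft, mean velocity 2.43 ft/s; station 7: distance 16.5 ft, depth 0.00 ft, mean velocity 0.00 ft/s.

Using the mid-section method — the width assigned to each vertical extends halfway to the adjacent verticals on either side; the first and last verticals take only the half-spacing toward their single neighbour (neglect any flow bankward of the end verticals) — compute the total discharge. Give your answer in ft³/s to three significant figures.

74.3 ft³/s

w_2 = (7.1 − 0.0)/2 = 3.55 ft; q_2 = 2.27 × 1.03 × 3.55 = 8.300 ft³/s
w_3 = (8.3 − 1.6)/2 = 3.35 ft; q_3 = 3.48 × 2.67 × 3.35 = 31.13 ft³/s
w_4 = (10.9 − 7.1)/2 = 1.9 ft; q_4 = 3.45 × 2.20 × 1.9 = 14.42 ft³/s
w_5 = (12.5 − 8.3)/2 = 2.1 ft; q_5 = 2.13 × 1.65 × 2.1 = 7.380 ft³/s
w_6 = (16.5 − 10.9)/2 = 2.8 ft; q_6 = 2.43 × 1.92 × 2.8 = 13.06 ft³/s
Stations 1, 7 contribute zero (depth or velocity is 0).
Q = Σ qᵢ = 74.29 ft³/s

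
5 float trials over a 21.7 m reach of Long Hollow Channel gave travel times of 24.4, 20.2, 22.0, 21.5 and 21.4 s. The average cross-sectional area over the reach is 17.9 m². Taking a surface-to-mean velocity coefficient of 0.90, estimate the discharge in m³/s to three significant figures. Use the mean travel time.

t̄ = (24.4 + 20.2 + 22.0 + 21.5 + 21.4) / 5 = 21.9 s
v_surface = L / t̄ = 21.7 / 21.9 = 0.9909 m/s
v_mean = 0.90 × 0.9909 = 0.8918 m/s
Q = A × v_mean = 17.9 × 0.8918 = 15.96 m³/s

16.0 m³/s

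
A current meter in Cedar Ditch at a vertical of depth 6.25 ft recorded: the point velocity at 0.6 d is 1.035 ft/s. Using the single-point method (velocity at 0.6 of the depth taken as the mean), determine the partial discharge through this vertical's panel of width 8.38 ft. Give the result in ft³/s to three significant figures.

v̄ = v₀.₆ = 1.035 ft/s
q = v̄ × d × w = 1.035 × 6.25 × 8.38 = 54.21 ft³/s

54.2 ft³/s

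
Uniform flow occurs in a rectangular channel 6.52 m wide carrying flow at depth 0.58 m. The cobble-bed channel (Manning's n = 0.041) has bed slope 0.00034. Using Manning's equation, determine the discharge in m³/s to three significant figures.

1.06 m³/s

A = b·y = 6.52 × 0.58 = 3.782 m²
P = b + 2y = 6.52 + 2×0.58 = 7.680 m
R = A/P = 3.782/7.680 = 0.4924 m
Q = (1/n)·A·R^(2/3)·S^(1/2) = (1/0.041) × 3.782 × 0.4924^(2/3) × 0.00034^(1/2) = 1.060 m³/s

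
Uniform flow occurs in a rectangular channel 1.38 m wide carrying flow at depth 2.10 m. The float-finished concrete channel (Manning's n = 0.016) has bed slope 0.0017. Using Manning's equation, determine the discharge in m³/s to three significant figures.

4.83 m³/s

A = b·y = 1.38 × 2.10 = 2.898 m²
P = b + 2y = 1.38 + 2×2.10 = 5.580 m
R = A/P = 2.898/5.580 = 0.5194 m
Q = (1/n)·A·R^(2/3)·S^(1/2) = (1/0.016) × 2.898 × 0.5194^(2/3) × 0.0017^(1/2) = 4.825 m³/s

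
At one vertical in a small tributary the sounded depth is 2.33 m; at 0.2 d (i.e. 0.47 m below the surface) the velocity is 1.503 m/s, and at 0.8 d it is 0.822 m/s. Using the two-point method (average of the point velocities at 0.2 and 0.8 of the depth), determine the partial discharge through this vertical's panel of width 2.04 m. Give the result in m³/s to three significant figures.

5.53 m³/s

v̄ = (1.503 + 0.822) / 2 = 1.163 m/s
q = v̄ × d × w = 1.163 × 2.33 × 2.04 = 5.526 m³/s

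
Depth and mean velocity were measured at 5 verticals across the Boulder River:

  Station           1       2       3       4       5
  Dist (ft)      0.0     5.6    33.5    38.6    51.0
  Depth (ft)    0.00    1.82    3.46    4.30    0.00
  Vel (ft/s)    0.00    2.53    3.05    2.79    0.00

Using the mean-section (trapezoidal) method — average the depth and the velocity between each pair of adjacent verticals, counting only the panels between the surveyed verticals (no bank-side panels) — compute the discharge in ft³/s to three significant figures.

307 ft³/s

Panel 1-2: Δb = 5.6 ft, d̄ = (0.00+1.82)/2 = 0.91, v̄ = (0.00+2.53)/2 = 1.265 → q = 5.6×0.91×1.265 = 6.446 ft³/s
Panel 2-3: Δb = 27.9 ft, d̄ = (1.82+3.46)/2 = 2.64, v̄ = (2.53+3.05)/2 = 2.79 → q = 27.9×2.64×2.79 = 205.5 ft³/s
Panel 3-4: Δb = 5.1 ft, d̄ = (3.46+4.30)/2 = 3.88, v̄ = (3.05+2.79)/2 = 2.92 → q = 5.1×3.88×2.92 = 57.78 ft³/s
Panel 4-5: Δb = 12.4 ft, d̄ = (4.30+0.00)/2 = 2.15, v̄ = (2.79+0.00)/2 = 1.395 → q = 12.4×2.15×1.395 = 37.19 ft³/s
Q = Σ q = 306.9 ft³/s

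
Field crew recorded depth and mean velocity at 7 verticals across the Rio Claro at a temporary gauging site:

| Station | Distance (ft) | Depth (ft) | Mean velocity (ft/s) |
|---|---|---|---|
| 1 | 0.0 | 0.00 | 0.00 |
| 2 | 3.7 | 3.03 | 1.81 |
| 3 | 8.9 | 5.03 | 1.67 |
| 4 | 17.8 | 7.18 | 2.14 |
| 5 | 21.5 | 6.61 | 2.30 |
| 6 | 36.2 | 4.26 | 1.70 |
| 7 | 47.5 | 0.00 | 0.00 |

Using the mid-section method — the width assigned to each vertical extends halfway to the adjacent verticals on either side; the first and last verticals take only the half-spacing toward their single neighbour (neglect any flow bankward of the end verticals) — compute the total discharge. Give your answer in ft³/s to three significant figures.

w_2 = (8.9 − 0.0)/2 = 4.45 ft; q_2 = 1.81 × 3.03 × 4.45 = 24.41 ft³/s
w_3 = (17.8 − 3.7)/2 = 7.05 ft; q_3 = 1.67 × 5.03 × 7.05 = 59.22 ft³/s
w_4 = (21.5 − 8.9)/2 = 6.3 ft; q_4 = 2.14 × 7.18 × 6.3 = 96.80 ft³/s
w_5 = (36.2 − 17.8)/2 = 9.2 ft; q_5 = 2.30 × 6.61 × 9.2 = 139.9 ft³/s
w_6 = (47.5 − 21.5)/2 = 13 ft; q_6 = 1.70 × 4.26 × 13 = 94.15 ft³/s
Stations 1, 7 contribute zero (depth or velocity is 0).
Q = Σ qᵢ = 414.4 ft³/s

414 ft³/s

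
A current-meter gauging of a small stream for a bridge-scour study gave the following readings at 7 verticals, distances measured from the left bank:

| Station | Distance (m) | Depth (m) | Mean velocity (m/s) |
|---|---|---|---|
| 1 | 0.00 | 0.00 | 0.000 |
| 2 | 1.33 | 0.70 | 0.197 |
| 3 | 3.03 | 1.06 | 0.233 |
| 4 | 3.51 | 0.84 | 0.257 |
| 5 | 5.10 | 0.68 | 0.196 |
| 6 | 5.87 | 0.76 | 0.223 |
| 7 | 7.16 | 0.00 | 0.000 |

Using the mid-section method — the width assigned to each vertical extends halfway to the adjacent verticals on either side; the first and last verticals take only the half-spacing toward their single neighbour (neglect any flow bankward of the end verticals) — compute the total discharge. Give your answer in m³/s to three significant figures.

w_2 = (3.03 − 0.00)/2 = 1.515 m; q_2 = 0.197 × 0.70 × 1.515 = 0.2089 m³/s
w_3 = (3.51 − 1.33)/2 = 1.09 m; q_3 = 0.233 × 1.06 × 1.09 = 0.2692 m³/s
w_4 = (5.10 − 3.03)/2 = 1.035 m; q_4 = 0.257 × 0.84 × 1.035 = 0.2234 m³/s
w_5 = (5.87 − 3.51)/2 = 1.18 m; q_5 = 0.196 × 0.68 × 1.18 = 0.1573 m³/s
w_6 = (7.16 − 5.10)/2 = 1.03 m; q_6 = 0.223 × 0.76 × 1.03 = 0.1746 m³/s
Stations 1, 7 contribute zero (depth or velocity is 0).
Q = Σ qᵢ = 1.033 m³/s

1.03 m³/s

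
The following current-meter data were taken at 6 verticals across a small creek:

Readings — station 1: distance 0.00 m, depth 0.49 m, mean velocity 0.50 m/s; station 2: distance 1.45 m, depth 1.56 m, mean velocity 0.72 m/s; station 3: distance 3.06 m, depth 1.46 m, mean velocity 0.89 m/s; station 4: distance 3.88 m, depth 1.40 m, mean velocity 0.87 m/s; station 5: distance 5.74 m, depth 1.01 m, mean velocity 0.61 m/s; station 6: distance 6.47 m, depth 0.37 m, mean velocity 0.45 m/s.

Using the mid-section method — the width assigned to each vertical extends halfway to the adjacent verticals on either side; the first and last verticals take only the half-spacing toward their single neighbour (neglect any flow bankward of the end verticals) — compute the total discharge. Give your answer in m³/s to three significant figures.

w_1 = (1.45 − 0.00)/2 = 0.725 m; q_1 = 0.50 × 0.49 × 0.725 = 0.1776 m³/s
w_2 = (3.06 − 0.00)/2 = 1.53 m; q_2 = 0.72 × 1.56 × 1.53 = 1.718 m³/s
w_3 = (3.88 − 1.45)/2 = 1.215 m; q_3 = 0.89 × 1.46 × 1.215 = 1.579 m³/s
w_4 = (5.74 − 3.06)/2 = 1.34 m; q_4 = 0.87 × 1.40 × 1.34 = 1.632 m³/s
w_5 = (6.47 − 3.88)/2 = 1.295 m; q_5 = 0.61 × 1.01 × 1.295 = 0.7978 m³/s
w_6 = (6.47 − 5.74)/2 = 0.365 m; q_6 = 0.45 × 0.37 × 0.365 = 0.06077 m³/s
Q = Σ qᵢ = 5.966 m³/s

5.97 m³/s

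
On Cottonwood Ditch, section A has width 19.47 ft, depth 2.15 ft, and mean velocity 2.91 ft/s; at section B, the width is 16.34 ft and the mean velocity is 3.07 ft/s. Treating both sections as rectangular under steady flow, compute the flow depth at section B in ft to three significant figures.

2.43 ft

Q = A₁V₁ = (19.47×2.15) × 2.91 = 121.8 ft³/s
d₂ = Q/(b₂ V₂) = 121.8/(16.34×3.07) = 2.428 ft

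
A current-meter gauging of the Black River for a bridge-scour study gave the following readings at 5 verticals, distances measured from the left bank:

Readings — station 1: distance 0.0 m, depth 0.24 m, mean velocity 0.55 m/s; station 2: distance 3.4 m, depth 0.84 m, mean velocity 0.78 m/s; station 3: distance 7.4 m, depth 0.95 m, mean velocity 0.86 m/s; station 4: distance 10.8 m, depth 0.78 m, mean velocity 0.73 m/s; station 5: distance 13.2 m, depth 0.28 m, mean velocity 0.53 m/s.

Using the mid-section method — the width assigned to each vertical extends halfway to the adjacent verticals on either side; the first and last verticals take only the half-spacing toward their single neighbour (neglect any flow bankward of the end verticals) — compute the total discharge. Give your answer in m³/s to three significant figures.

w_1 = (3.4 − 0.0)/2 = 1.7 m; q_1 = 0.55 × 0.24 × 1.7 = 0.2244 m³/s
w_2 = (7.4 − 0.0)/2 = 3.7 m; q_2 = 0.78 × 0.84 × 3.7 = 2.424 m³/s
w_3 = (10.8 − 3.4)/2 = 3.7 m; q_3 = 0.86 × 0.95 × 3.7 = 3.023 m³/s
w_4 = (13.2 − 7.4)/2 = 2.9 m; q_4 = 0.73 × 0.78 × 2.9 = 1.651 m³/s
w_5 = (13.2 − 10.8)/2 = 1.2 m; q_5 = 0.53 × 0.28 × 1.2 = 0.1781 m³/s
Q = Σ qᵢ = 7.501 m³/s

7.50 m³/s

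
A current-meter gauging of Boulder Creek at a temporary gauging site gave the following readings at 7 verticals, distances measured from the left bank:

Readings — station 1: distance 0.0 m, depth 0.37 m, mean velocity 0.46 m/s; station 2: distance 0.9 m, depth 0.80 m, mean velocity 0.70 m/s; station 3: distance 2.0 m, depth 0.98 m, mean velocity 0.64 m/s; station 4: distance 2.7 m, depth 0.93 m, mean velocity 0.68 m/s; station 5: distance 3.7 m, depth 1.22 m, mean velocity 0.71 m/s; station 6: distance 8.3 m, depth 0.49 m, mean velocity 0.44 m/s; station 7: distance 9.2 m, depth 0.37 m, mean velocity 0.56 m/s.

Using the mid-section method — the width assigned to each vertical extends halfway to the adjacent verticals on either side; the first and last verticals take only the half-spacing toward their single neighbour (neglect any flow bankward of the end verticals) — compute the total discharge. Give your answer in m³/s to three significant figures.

w_1 = (0.9 − 0.0)/2 = 0.45 m; q_1 = 0.46 × 0.37 × 0.45 = 0.07659 m³/s
w_2 = (2.0 − 0.0)/2 = 1 m; q_2 = 0.70 × 0.80 × 1 = 0.5600 m³/s
w_3 = (2.7 − 0.9)/2 = 0.9 m; q_3 = 0.64 × 0.98 × 0.9 = 0.5645 m³/s
w_4 = (3.7 − 2.0)/2 = 0.85 m; q_4 = 0.68 × 0.93 × 0.85 = 0.5375 m³/s
w_5 = (8.3 − 2.7)/2 = 2.8 m; q_5 = 0.71 × 1.22 × 2.8 = 2.425 m³/s
w_6 = (9.2 − 3.7)/2 = 2.75 m; q_6 = 0.44 × 0.49 × 2.75 = 0.5929 m³/s
w_7 = (9.2 − 8.3)/2 = 0.45 m; q_7 = 0.56 × 0.37 × 0.45 = 0.09324 m³/s
Q = Σ qᵢ = 4.850 m³/s

4.85 m³/s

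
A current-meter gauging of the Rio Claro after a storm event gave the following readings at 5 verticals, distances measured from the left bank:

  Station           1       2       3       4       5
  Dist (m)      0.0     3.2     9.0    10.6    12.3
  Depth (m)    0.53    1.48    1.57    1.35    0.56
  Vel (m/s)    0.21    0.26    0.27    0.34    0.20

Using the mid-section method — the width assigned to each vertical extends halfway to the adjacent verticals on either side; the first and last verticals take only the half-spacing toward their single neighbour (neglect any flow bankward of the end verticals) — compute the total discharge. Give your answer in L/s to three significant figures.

w_1 = (3.2 − 0.0)/2 = 1.6 m; q_1 = 0.21 × 0.53 × 1.6 = 0.1781 m³/s
w_2 = (9.0 − 0.0)/2 = 4.5 m; q_2 = 0.26 × 1.48 × 4.5 = 1.732 m³/s
w_3 = (10.6 − 3.2)/2 = 3.7 m; q_3 = 0.27 × 1.57 × 3.7 = 1.568 m³/s
w_4 = (12.3 − 9.0)/2 = 1.65 m; q_4 = 0.34 × 1.35 × 1.65 = 0.7574 m³/s
w_5 = (12.3 − 10.6)/2 = 0.85 m; q_5 = 0.20 × 0.56 × 0.85 = 0.09520 m³/s
Q = Σ qᵢ = 4.331 m³/s
= 4.331 × 1000 = 4331 L/s

4330 L/s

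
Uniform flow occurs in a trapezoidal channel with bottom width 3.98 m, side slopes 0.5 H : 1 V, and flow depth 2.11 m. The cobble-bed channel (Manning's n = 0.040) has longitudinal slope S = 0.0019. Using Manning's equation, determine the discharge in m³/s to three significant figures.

A = (b + z·y)·y = (3.98 + 0.5×2.11)×2.11 = 10.62 m²
P = b + 2y√(1+z²) = 3.98 + 2×2.11×√(1+0.5²) = 8.698 m
R = A/P = 10.62/8.698 = 1.221 m
Q = (1/n)·A·R^(2/3)·S^(1/2) = (1/0.040) × 10.62 × 1.221^(2/3) × 0.0019^(1/2) = 13.23 m³/s

13.2 m³/s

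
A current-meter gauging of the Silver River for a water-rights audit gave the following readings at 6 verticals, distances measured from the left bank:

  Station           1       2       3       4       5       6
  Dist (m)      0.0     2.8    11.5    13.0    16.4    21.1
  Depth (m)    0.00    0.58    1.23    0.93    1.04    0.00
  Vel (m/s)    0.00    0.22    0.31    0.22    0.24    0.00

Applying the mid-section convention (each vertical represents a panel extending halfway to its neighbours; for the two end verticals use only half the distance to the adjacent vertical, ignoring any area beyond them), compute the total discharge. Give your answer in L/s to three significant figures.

w_2 = (11.5 − 0.0)/2 = 5.75 m; q_2 = 0.22 × 0.58 × 5.75 = 0.7337 m³/s
w_3 = (13.0 − 2.8)/2 = 5.1 m; q_3 = 0.31 × 1.23 × 5.1 = 1.945 m³/s
w_4 = (16.4 − 11.5)/2 = 2.45 m; q_4 = 0.22 × 0.93 × 2.45 = 0.5013 m³/s
w_5 = (21.1 − 13.0)/2 = 4.05 m; q_5 = 0.24 × 1.04 × 4.05 = 1.011 m³/s
Stations 1, 6 contribute zero (depth or velocity is 0).
Q = Σ qᵢ = 4.190 m³/s
= 4.190 × 1000 = 4190 L/s

4190 L/s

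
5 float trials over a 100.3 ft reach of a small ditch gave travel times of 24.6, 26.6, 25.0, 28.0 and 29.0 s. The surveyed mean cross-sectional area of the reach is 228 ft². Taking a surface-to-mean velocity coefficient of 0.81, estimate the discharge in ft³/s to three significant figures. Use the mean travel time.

695 ft³/s

t̄ = (24.6 + 26.6 + 25.0 + 28.0 + 29.0) / 5 = 26.64 s
v_surface = L / t̄ = 100.3 / 26.64 = 3.765 ft/s
v_mean = 0.81 × 3.765 = 3.050 ft/s
Q = A × v_mean = 228 × 3.050 = 695.3 ft³/s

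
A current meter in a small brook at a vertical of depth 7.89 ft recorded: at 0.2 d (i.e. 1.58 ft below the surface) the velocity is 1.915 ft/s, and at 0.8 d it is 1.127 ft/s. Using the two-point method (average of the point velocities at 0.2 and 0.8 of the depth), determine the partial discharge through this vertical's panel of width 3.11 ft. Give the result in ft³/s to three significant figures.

37.3 ft³/s

v̄ = (1.915 + 1.127) / 2 = 1.521 ft/s
q = v̄ × d × w = 1.521 × 7.89 × 3.11 = 37.32 ft³/s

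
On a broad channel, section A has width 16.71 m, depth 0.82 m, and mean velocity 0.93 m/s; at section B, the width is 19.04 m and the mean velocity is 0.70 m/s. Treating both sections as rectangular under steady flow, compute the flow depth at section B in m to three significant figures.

Q = A₁V₁ = (16.71×0.82) × 0.93 = 12.74 m³/s
d₂ = Q/(b₂ V₂) = 12.74/(19.04×0.70) = 0.9561 m

0.956 m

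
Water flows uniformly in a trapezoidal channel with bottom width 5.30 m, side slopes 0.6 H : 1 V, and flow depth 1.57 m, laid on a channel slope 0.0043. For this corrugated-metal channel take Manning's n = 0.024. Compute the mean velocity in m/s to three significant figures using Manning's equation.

2.90 m/s

A = (b + z·y)·y = (5.30 + 0.6×1.57)×1.57 = 9.800 m²
P = b + 2y√(1+z²) = 5.30 + 2×1.57×√(1+0.6²) = 8.962 m
R = A/P = 9.800/8.962 = 1.094 m
Q = (1/n)·A·R^(2/3)·S^(1/2) = (1/0.024) × 9.800 × 1.094^(2/3) × 0.0043^(1/2) = 28.42 m³/s
V = Q/A = 28.42/9.800 = 2.900 m/s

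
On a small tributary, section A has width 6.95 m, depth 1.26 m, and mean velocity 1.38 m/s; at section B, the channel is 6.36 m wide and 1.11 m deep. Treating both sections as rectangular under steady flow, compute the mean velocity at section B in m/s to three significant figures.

1.71 m/s

Q = A₁V₁ = (6.95×1.26) × 1.38 = 12.08 m³/s
A₂ = 6.36 × 1.11 = 7.060 m²
V₂ = Q/A₂ = 12.08/7.060 = 1.712 m/s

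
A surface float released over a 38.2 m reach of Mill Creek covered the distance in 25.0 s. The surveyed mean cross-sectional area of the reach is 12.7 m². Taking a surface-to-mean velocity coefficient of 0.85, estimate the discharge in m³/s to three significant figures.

16.5 m³/s

v_surface = L / t̄ = 38.2 / 25 = 1.528 m/s
v_mean = 0.85 × 1.528 = 1.299 m/s
Q = A × v_mean = 12.7 × 1.299 = 16.49 m³/s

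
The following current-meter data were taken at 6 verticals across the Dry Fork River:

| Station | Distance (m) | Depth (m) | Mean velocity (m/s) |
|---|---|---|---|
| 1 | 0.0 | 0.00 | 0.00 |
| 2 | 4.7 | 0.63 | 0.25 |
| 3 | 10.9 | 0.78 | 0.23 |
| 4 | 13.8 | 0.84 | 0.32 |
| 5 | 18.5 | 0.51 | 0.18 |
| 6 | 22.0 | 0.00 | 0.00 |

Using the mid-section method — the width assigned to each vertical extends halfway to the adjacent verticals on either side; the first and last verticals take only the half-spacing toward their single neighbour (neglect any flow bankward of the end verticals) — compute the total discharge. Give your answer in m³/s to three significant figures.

3.07 m³/s

w_2 = (10.9 − 0.0)/2 = 5.45 m; q_2 = 0.25 × 0.63 × 5.45 = 0.8584 m³/s
w_3 = (13.8 − 4.7)/2 = 4.55 m; q_3 = 0.23 × 0.78 × 4.55 = 0.8163 m³/s
w_4 = (18.5 − 10.9)/2 = 3.8 m; q_4 = 0.32 × 0.84 × 3.8 = 1.021 m³/s
w_5 = (22.0 − 13.8)/2 = 4.1 m; q_5 = 0.18 × 0.51 × 4.1 = 0.3764 m³/s
Stations 1, 6 contribute zero (depth or velocity is 0).
Q = Σ qᵢ = 3.072 m³/s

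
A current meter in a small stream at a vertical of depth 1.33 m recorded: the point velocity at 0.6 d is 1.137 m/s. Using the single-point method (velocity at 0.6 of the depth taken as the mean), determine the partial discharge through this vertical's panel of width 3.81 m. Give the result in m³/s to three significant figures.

5.76 m³/s

v̄ = v₀.₆ = 1.137 m/s
q = v̄ × d × w = 1.137 × 1.33 × 3.81 = 5.762 m³/s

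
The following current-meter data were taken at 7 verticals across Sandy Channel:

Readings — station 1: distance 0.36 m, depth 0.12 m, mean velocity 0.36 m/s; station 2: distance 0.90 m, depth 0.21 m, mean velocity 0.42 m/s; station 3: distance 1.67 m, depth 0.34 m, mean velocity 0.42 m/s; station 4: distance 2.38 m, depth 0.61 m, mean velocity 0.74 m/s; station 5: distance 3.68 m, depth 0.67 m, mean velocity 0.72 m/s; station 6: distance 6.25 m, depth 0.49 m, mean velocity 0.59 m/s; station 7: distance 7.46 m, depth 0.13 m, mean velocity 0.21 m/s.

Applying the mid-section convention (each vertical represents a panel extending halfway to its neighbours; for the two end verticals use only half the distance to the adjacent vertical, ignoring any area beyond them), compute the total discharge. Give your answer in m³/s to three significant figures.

2.13 m³/s

w_1 = (0.90 − 0.36)/2 = 0.27 m; q_1 = 0.36 × 0.12 × 0.27 = 0.01166 m³/s
w_2 = (1.67 − 0.36)/2 = 0.655 m; q_2 = 0.42 × 0.21 × 0.655 = 0.05777 m³/s
w_3 = (2.38 − 0.90)/2 = 0.74 m; q_3 = 0.42 × 0.34 × 0.74 = 0.1057 m³/s
w_4 = (3.68 − 1.67)/2 = 1.005 m; q_4 = 0.74 × 0.61 × 1.005 = 0.4537 m³/s
w_5 = (6.25 − 2.38)/2 = 1.935 m; q_5 = 0.72 × 0.67 × 1.935 = 0.9334 m³/s
w_6 = (7.46 − 3.68)/2 = 1.89 m; q_6 = 0.59 × 0.49 × 1.89 = 0.5464 m³/s
w_7 = (7.46 − 6.25)/2 = 0.605 m; q_7 = 0.21 × 0.13 × 0.605 = 0.01652 m³/s
Q = Σ qᵢ = 2.125 m³/s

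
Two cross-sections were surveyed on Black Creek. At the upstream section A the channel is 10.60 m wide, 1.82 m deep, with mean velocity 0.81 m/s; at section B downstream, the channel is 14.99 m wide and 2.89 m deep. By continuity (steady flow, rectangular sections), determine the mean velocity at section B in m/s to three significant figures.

Q = A₁V₁ = (10.60×1.82) × 0.81 = 15.63 m³/s
A₂ = 14.99 × 2.89 = 43.32 m²
V₂ = Q/A₂ = 15.63/43.32 = 0.3607 m/s

0.361 m/s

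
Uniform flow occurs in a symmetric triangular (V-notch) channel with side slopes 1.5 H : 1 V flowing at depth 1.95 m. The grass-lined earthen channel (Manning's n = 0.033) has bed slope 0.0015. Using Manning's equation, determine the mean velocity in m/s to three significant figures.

A = z·y² = 1.5×1.95² = 5.704 m²
P = 2y√(1+z²) = 2×1.95×√(1+1.5²) = 7.031 m
R = A/P = 5.704/7.031 = 0.8112 m
Q = (1/n)·A·R^(2/3)·S^(1/2) = (1/0.033) × 5.704 × 0.8112^(2/3) × 0.0015^(1/2) = 5.823 m³/s
V = Q/A = 5.823/5.704 = 1.021 m/s

1.02 m/s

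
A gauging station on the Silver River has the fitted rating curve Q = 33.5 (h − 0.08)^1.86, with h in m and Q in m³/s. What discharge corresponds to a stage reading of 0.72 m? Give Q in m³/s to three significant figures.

14.6 m³/s

Q = 33.5 × (0.72 − 0.08)^1.86 = 33.5 × 0.64^1.86 = 14.61 m³/s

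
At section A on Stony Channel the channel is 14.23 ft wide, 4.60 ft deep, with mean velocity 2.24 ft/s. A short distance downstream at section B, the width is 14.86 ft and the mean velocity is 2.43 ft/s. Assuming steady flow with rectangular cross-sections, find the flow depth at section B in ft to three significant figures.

Q = A₁V₁ = (14.23×4.60) × 2.24 = 146.6 ft³/s
d₂ = Q/(b₂ V₂) = 146.6/(14.86×2.43) = 4.061 ft

4.06 ft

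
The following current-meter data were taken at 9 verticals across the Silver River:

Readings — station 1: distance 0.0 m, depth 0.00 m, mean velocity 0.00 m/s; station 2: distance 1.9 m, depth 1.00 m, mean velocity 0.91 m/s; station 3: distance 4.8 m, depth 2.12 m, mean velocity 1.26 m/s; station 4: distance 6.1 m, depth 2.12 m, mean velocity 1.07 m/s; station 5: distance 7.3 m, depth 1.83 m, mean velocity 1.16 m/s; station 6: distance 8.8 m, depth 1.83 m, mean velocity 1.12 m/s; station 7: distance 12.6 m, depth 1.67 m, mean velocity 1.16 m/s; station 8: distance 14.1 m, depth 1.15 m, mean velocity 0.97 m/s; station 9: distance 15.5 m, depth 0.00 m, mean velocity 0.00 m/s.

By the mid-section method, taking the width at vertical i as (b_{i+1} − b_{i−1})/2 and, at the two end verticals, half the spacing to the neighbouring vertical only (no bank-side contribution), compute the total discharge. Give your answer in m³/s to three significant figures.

25.7 m³/s

w_2 = (4.8 − 0.0)/2 = 2.4 m; q_2 = 0.91 × 1.00 × 2.4 = 2.184 m³/s
w_3 = (6.1 − 1.9)/2 = 2.1 m; q_3 = 1.26 × 2.12 × 2.1 = 5.610 m³/s
w_4 = (7.3 − 4.8)/2 = 1.25 m; q_4 = 1.07 × 2.12 × 1.25 = 2.836 m³/s
w_5 = (8.8 − 6.1)/2 = 1.35 m; q_5 = 1.16 × 1.83 × 1.35 = 2.866 m³/s
w_6 = (12.6 − 7.3)/2 = 2.65 m; q_6 = 1.12 × 1.83 × 2.65 = 5.431 m³/s
w_7 = (14.1 − 8.8)/2 = 2.65 m; q_7 = 1.16 × 1.67 × 2.65 = 5.134 m³/s
w_8 = (15.5 − 12.6)/2 = 1.45 m; q_8 = 0.97 × 1.15 × 1.45 = 1.617 m³/s
Stations 1, 9 contribute zero (depth or velocity is 0).
Q = Σ qᵢ = 25.68 m³/s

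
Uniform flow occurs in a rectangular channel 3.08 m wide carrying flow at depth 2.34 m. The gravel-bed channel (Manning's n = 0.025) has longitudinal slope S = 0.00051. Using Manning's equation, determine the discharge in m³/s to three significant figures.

6.20 m³/s

A = b·y = 3.08 × 2.34 = 7.207 m²
P = b + 2y = 3.08 + 2×2.34 = 7.760 m
R = A/P = 7.207/7.760 = 0.9288 m
Q = (1/n)·A·R^(2/3)·S^(1/2) = (1/0.025) × 7.207 × 0.9288^(2/3) × 0.00051^(1/2) = 6.197 m³/s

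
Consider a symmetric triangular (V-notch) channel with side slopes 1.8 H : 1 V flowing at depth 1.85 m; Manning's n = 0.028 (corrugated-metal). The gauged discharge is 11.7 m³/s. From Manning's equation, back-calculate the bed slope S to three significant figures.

A = z·y² = 1.8×1.85² = 6.161 m²
P = 2y√(1+z²) = 2×1.85×√(1+1.8²) = 7.619 m
R = A/P = 6.161/7.619 = 0.8086 m
S = (Q·n / (1·A·R^(2/3)))² = (11.7×0.028 / (1×6.161×0.8679))² = 0.003754

0.00375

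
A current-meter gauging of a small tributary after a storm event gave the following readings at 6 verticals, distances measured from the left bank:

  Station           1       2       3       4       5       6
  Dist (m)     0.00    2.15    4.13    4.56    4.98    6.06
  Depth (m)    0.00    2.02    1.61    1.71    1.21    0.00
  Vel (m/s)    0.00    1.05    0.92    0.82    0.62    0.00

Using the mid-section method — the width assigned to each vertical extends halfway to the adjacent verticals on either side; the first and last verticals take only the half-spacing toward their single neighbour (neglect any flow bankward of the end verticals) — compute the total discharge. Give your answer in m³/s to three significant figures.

w_2 = (4.13 − 0.00)/2 = 2.065 m; q_2 = 1.05 × 2.02 × 2.065 = 4.380 m³/s
w_3 = (4.56 − 2.15)/2 = 1.205 m; q_3 = 0.92 × 1.61 × 1.205 = 1.785 m³/s
w_4 = (4.98 − 4.13)/2 = 0.425 m; q_4 = 0.82 × 1.71 × 0.425 = 0.5959 m³/s
w_5 = (6.06 − 4.56)/2 = 0.75 m; q_5 = 0.62 × 1.21 × 0.75 = 0.5627 m³/s
Stations 1, 6 contribute zero (depth or velocity is 0).
Q = Σ qᵢ = 7.323 m³/s

7.32 m³/s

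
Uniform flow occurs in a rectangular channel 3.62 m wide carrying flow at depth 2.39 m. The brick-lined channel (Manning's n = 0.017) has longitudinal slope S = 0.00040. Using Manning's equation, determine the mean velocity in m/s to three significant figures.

A = b·y = 3.62 × 2.39 = 8.652 m²
P = b + 2y = 3.62 + 2×2.39 = 8.400 m
R = A/P = 8.652/8.400 = 1.030 m
Q = (1/n)·A·R^(2/3)·S^(1/2) = (1/0.017) × 8.652 × 1.030^(2/3) × 0.00040^(1/2) = 10.38 m³/s
V = Q/A = 10.38/8.652 = 1.200 m/s

1.20 m/s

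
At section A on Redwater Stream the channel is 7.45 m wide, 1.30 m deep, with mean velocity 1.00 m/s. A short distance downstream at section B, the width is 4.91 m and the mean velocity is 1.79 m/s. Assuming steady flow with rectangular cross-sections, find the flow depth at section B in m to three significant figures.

Q = A₁V₁ = (7.45×1.30) × 1.00 = 9.685 m³/s
d₂ = Q/(b₂ V₂) = 9.685/(4.91×1.79) = 1.102 m

1.10 m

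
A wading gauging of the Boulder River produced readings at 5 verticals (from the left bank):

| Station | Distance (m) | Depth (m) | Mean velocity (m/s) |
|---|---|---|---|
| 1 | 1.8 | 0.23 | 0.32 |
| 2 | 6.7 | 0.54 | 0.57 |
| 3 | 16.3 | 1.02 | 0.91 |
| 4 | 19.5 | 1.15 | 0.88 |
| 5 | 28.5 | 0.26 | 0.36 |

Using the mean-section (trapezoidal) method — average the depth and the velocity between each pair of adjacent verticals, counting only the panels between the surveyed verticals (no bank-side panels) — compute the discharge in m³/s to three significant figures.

Panel 1-2: Δb = 4.9 m, d̄ = (0.23+0.54)/2 = 0.385, v̄ = (0.32+0.57)/2 = 0.445 → q = 4.9×0.385×0.445 = 0.8395 m³/s
Panel 2-3: Δb = 9.6 m, d̄ = (0.54+1.02)/2 = 0.78, v̄ = (0.57+0.91)/2 = 0.74 → q = 9.6×0.78×0.74 = 5.541 m³/s
Panel 3-4: Δb = 3.2 m, d̄ = (1.02+1.15)/2 = 1.085, v̄ = (0.91+0.88)/2 = 0.895 → q = 3.2×1.085×0.895 = 3.107 m³/s
Panel 4-5: Δb = 9 m, d̄ = (1.15+0.26)/2 = 0.705, v̄ = (0.88+0.36)/2 = 0.62 → q = 9×0.705×0.62 = 3.934 m³/s
Q = Σ q = 13.42 m³/s

13.4 m³/s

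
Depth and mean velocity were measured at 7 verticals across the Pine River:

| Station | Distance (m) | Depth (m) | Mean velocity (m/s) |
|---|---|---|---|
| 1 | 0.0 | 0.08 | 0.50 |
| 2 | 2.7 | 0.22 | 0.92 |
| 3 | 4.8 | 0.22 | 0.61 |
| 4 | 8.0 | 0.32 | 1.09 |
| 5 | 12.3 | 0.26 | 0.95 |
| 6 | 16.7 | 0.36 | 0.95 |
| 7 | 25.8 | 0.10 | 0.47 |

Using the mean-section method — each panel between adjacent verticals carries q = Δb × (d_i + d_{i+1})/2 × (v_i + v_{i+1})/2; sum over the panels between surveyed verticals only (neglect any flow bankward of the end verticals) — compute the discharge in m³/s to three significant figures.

5.43 m³/s

Panel 1-2: Δb = 2.7 m, d̄ = (0.08+0.22)/2 = 0.15, v̄ = (0.50+0.92)/2 = 0.71 → q = 2.7×0.15×0.71 = 0.2876 m³/s
Panel 2-3: Δb = 2.1 m, d̄ = (0.22+0.22)/2 = 0.22, v̄ = (0.92+0.61)/2 = 0.765 → q = 2.1×0.22×0.765 = 0.3534 m³/s
Panel 3-4: Δb = 3.2 m, d̄ = (0.22+0.32)/2 = 0.27, v̄ = (0.61+1.09)/2 = 0.85 → q = 3.2×0.27×0.85 = 0.7344 m³/s
Panel 4-5: Δb = 4.3 m, d̄ = (0.32+0.26)/2 = 0.29, v̄ = (1.09+0.95)/2 = 1.02 → q = 4.3×0.29×1.02 = 1.272 m³/s
Panel 5-6: Δb = 4.4 m, d̄ = (0.26+0.36)/2 = 0.31, v̄ = (0.95+0.95)/2 = 0.95 → q = 4.4×0.31×0.95 = 1.296 m³/s
Panel 6-7: Δb = 9.1 m, d̄ = (0.36+0.10)/2 = 0.23, v̄ = (0.95+0.47)/2 = 0.71 → q = 9.1×0.23×0.71 = 1.486 m³/s
Q = Σ q = 5.429 m³/s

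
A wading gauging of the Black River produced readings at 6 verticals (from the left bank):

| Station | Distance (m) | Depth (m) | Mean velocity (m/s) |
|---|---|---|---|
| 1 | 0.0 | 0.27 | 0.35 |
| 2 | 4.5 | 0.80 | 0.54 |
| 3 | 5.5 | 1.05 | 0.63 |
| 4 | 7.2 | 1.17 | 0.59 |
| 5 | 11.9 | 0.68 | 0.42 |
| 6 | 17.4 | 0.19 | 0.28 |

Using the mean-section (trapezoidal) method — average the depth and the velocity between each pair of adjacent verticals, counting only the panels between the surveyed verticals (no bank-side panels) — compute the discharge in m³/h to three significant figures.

20900 m³/h

Panel 1-2: Δb = 4.5 m, d̄ = (0.27+0.80)/2 = 0.535, v̄ = (0.35+0.54)/2 = 0.445 → q = 4.5×0.535×0.445 = 1.071 m³/s
Panel 2-3: Δb = 1 m, d̄ = (0.80+1.05)/2 = 0.925, v̄ = (0.54+0.63)/2 = 0.585 → q = 1×0.925×0.585 = 0.5411 m³/s
Panel 3-4: Δb = 1.7 m, d̄ = (1.05+1.17)/2 = 1.11, v̄ = (0.63+0.59)/2 = 0.61 → q = 1.7×1.11×0.61 = 1.151 m³/s
Panel 4-5: Δb = 4.7 m, d̄ = (1.17+0.68)/2 = 0.925, v̄ = (0.59+0.42)/2 = 0.505 → q = 4.7×0.925×0.505 = 2.195 m³/s
Panel 5-6: Δb = 5.5 m, d̄ = (0.68+0.19)/2 = 0.435, v̄ = (0.42+0.28)/2 = 0.35 → q = 5.5×0.435×0.35 = 0.8374 m³/s
Q = Σ q = 5.796 m³/s
= 5.796 × 3600 = 20870 m³/h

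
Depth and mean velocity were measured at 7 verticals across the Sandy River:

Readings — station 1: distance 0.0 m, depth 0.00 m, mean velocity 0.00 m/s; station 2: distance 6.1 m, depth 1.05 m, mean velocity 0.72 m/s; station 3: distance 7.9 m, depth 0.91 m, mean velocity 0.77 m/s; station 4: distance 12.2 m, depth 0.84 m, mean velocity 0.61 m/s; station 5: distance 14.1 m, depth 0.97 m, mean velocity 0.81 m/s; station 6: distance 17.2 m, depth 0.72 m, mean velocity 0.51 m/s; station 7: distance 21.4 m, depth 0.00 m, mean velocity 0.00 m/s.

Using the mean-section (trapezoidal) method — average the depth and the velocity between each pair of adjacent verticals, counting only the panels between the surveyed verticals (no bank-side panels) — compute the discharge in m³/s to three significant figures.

8.40 m³/s

Panel 1-2: Δb = 6.1 m, d̄ = (0.00+1.05)/2 = 0.525, v̄ = (0.00+0.72)/2 = 0.36 → q = 6.1×0.525×0.36 = 1.153 m³/s
Panel 2-3: Δb = 1.8 m, d̄ = (1.05+0.91)/2 = 0.98, v̄ = (0.72+0.77)/2 = 0.745 → q = 1.8×0.98×0.745 = 1.314 m³/s
Panel 3-4: Δb = 4.3 m, d̄ = (0.91+0.84)/2 = 0.875, v̄ = (0.77+0.61)/2 = 0.69 → q = 4.3×0.875×0.69 = 2.596 m³/s
Panel 4-5: Δb = 1.9 m, d̄ = (0.84+0.97)/2 = 0.905, v̄ = (0.61+0.81)/2 = 0.71 → q = 1.9×0.905×0.71 = 1.221 m³/s
Panel 5-6: Δb = 3.1 m, d̄ = (0.97+0.72)/2 = 0.845, v̄ = (0.81+0.51)/2 = 0.66 → q = 3.1×0.845×0.66 = 1.729 m³/s
Panel 6-7: Δb = 4.2 m, d̄ = (0.72+0.00)/2 = 0.36, v̄ = (0.51+0.00)/2 = 0.255 → q = 4.2×0.36×0.255 = 0.3856 m³/s
Q = Σ q = 8.398 m³/s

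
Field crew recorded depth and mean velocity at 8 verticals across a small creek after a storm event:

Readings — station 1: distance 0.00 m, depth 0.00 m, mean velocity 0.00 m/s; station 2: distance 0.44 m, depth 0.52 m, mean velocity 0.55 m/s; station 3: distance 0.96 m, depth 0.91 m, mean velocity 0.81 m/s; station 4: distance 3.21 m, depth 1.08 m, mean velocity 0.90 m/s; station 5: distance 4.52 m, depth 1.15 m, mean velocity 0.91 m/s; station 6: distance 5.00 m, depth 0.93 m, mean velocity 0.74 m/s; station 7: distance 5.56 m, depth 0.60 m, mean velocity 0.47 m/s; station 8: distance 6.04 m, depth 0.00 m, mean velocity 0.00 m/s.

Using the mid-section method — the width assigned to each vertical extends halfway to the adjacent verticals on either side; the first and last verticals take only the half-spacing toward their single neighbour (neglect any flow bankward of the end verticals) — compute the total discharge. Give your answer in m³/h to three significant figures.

15600 m³/h

w_2 = (0.96 − 0.00)/2 = 0.48 m; q_2 = 0.55 × 0.52 × 0.48 = 0.1373 m³/s
w_3 = (3.21 − 0.44)/2 = 1.385 m; q_3 = 0.81 × 0.91 × 1.385 = 1.021 m³/s
w_4 = (4.52 − 0.96)/2 = 1.78 m; q_4 = 0.90 × 1.08 × 1.78 = 1.730 m³/s
w_5 = (5.00 − 3.21)/2 = 0.895 m; q_5 = 0.91 × 1.15 × 0.895 = 0.9366 m³/s
w_6 = (5.56 − 4.52)/2 = 0.52 m; q_6 = 0.74 × 0.93 × 0.52 = 0.3579 m³/s
w_7 = (6.04 − 5.00)/2 = 0.52 m; q_7 = 0.47 × 0.60 × 0.52 = 0.1466 m³/s
Stations 1, 8 contribute zero (depth or velocity is 0).
Q = Σ qᵢ = 4.329 m³/s
= 4.329 × 3600 = 15590 m³/h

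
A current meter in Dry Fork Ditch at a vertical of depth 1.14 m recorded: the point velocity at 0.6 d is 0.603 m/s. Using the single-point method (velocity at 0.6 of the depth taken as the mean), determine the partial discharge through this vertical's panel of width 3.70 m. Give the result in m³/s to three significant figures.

v̄ = v₀.₆ = 0.603 m/s
q = v̄ × d × w = 0.6030 × 1.14 × 3.70 = 2.543 m³/s

2.54 m³/s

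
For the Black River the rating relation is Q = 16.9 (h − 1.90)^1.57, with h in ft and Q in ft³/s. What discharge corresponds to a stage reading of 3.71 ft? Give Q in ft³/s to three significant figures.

Q = 16.9 × (3.71 − 1.90)^1.57 = 16.9 × 1.81^1.57 = 42.90 ft³/s

42.9 ft³/s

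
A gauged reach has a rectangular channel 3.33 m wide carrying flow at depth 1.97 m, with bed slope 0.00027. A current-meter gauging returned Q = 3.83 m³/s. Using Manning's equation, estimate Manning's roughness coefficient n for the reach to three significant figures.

A = b·y = 3.33 × 1.97 = 6.560 m²
P = b + 2y = 3.33 + 2×1.97 = 7.270 m
R = A/P = 6.560/7.270 = 0.9024 m
n = (1/Q)·A·R^(2/3)·S^(1/2) = (1/3.83) × 6.560 × 0.9338 × 0.01643 = 0.02628

0.0263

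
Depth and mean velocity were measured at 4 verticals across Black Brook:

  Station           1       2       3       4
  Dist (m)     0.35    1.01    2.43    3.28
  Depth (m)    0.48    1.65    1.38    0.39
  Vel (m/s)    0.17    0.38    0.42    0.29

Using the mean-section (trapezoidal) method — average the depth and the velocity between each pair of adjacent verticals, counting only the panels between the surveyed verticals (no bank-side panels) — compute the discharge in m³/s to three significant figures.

1.32 m³/s

Panel 1-2: Δb = 0.66 m, d̄ = (0.48+1.65)/2 = 1.065, v̄ = (0.17+0.38)/2 = 0.275 → q = 0.66×1.065×0.275 = 0.1933 m³/s
Panel 2-3: Δb = 1.42 m, d̄ = (1.65+1.38)/2 = 1.515, v̄ = (0.38+0.42)/2 = 0.4 → q = 1.42×1.515×0.4 = 0.8605 m³/s
Panel 3-4: Δb = 0.85 m, d̄ = (1.38+0.39)/2 = 0.885, v̄ = (0.42+0.29)/2 = 0.355 → q = 0.85×0.885×0.355 = 0.2670 m³/s
Q = Σ q = 1.321 m³/s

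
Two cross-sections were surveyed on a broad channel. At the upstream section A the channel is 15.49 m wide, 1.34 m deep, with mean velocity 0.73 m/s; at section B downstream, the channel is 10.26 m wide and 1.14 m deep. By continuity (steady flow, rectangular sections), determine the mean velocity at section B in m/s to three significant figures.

1.30 m/s

Q = A₁V₁ = (15.49×1.34) × 0.73 = 15.15 m³/s
A₂ = 10.26 × 1.14 = 11.70 m²
V₂ = Q/A₂ = 15.15/11.70 = 1.295 m/s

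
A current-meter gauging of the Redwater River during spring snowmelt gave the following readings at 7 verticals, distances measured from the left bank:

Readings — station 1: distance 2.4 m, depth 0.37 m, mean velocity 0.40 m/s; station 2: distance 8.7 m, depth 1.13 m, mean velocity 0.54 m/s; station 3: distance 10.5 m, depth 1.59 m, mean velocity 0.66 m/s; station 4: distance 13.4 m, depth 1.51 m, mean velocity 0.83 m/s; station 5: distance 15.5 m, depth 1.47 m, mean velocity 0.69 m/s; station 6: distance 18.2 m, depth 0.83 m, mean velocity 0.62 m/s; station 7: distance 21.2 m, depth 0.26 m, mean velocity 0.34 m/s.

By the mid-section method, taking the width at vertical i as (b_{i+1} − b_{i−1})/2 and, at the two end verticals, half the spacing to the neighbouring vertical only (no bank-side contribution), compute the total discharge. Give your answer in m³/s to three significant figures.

12.6 m³/s

w_1 = (8.7 − 2.4)/2 = 3.15 m; q_1 = 0.40 × 0.37 × 3.15 = 0.4662 m³/s
w_2 = (10.5 − 2.4)/2 = 4.05 m; q_2 = 0.54 × 1.13 × 4.05 = 2.471 m³/s
w_3 = (13.4 − 8.7)/2 = 2.35 m; q_3 = 0.66 × 1.59 × 2.35 = 2.466 m³/s
w_4 = (15.5 − 10.5)/2 = 2.5 m; q_4 = 0.83 × 1.51 × 2.5 = 3.133 m³/s
w_5 = (18.2 − 13.4)/2 = 2.4 m; q_5 = 0.69 × 1.47 × 2.4 = 2.434 m³/s
w_6 = (21.2 − 15.5)/2 = 2.85 m; q_6 = 0.62 × 0.83 × 2.85 = 1.467 m³/s
w_7 = (21.2 − 18.2)/2 = 1.5 m; q_7 = 0.34 × 0.26 × 1.5 = 0.1326 m³/s
Q = Σ qᵢ = 12.57 m³/s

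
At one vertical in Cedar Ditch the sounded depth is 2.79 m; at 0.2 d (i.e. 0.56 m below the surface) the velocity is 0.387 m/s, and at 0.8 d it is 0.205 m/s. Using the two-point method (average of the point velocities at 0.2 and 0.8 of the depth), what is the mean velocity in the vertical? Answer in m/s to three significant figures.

0.296 m/s

v̄ = (0.387 + 0.205) / 2 = 0.2960 m/s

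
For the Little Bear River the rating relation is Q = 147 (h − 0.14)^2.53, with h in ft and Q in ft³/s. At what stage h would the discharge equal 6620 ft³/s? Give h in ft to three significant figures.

4.64 ft

h − h₀ = (Q/C)^(1/b) = (6620/147)^(1/2.53) = 4.504 ft
h = 0.14 + 4.504 = 4.644 ft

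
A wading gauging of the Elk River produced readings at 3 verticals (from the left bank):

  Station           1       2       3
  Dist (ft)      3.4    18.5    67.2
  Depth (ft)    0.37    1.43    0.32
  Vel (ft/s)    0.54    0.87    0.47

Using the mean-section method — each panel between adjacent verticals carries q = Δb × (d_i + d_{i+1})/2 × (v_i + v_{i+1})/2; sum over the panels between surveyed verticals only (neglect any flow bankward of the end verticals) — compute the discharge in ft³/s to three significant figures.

Panel 1-2: Δb = 15.1 ft, d̄ = (0.37+1.43)/2 = 0.9, v̄ = (0.54+0.87)/2 = 0.705 → q = 15.1×0.9×0.705 = 9.581 ft³/s
Panel 2-3: Δb = 48.7 ft, d̄ = (1.43+0.32)/2 = 0.875, v̄ = (0.87+0.47)/2 = 0.67 → q = 48.7×0.875×0.67 = 28.55 ft³/s
Q = Σ q = 38.13 ft³/s

38.1 ft³/s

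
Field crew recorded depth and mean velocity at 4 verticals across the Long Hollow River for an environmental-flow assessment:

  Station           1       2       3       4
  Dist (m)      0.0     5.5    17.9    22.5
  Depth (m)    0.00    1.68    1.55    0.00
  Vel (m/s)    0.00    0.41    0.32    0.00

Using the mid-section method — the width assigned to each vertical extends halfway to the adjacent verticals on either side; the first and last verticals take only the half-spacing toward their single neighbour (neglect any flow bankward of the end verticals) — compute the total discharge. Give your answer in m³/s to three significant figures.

w_2 = (17.9 − 0.0)/2 = 8.95 m; q_2 = 0.41 × 1.68 × 8.95 = 6.165 m³/s
w_3 = (22.5 − 5.5)/2 = 8.5 m; q_3 = 0.32 × 1.55 × 8.5 = 4.216 m³/s
Stations 1, 4 contribute zero (depth or velocity is 0).
Q = Σ qᵢ = 10.38 m³/s

10.4 m³/s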